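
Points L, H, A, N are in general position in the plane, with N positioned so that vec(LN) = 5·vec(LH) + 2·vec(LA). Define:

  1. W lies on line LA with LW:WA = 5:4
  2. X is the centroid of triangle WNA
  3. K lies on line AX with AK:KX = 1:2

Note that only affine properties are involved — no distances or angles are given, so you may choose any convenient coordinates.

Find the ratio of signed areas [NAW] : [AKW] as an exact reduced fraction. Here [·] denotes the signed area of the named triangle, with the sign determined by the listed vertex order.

[NAW]:[AKW] = -9

Work in coordinates with L = (0, 0), H = (1, 0), A = (0, 1), N = (5, 2).
1. W lies on line LA with LW:WA = 5:4 ⇒ W = (0, 5/9)
2. X is the centroid of triangle WNA ⇒ X = (5/3, 32/27)
3. K lies on line AX with AK:KX = 1:2 ⇒ K = (5/9, 86/81)
2·[NAW] = 20/9, 2·[AKW] = -20/81
[NAW]:[AKW] = 20/9:-20/81 = -9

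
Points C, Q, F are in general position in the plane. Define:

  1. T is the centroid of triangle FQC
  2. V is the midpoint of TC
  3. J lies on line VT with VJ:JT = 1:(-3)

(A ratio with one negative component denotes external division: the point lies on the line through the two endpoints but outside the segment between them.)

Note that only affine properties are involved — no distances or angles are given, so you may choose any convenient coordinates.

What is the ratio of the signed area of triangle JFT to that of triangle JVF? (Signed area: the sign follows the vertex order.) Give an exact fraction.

Set C = (0, 0), Q = (1, 0), F = (0, 1); any affine frame gives the same invariant.
1. T is the centroid of triangle FQC ⇒ T = (1/3, 1/3)
2. V is the midpoint of TC ⇒ V = (1/6, 1/6)
3. J lies on line VT with VJ:JT = 1:(-3) ⇒ J = (1/12, 1/12)
2·[JFT] = -1/4, 2·[JVF] = 1/12
[JFT]:[JVF] = -1/4:1/12 = -3

[JFT]:[JVF] = -3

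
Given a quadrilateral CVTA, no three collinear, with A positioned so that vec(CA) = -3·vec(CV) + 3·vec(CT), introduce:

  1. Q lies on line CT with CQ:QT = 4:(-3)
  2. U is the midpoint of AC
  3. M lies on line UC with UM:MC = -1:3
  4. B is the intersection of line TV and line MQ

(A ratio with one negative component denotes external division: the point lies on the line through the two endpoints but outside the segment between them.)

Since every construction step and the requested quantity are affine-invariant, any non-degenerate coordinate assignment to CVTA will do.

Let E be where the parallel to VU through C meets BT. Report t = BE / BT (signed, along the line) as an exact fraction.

t = 67/27

Set C = (0, 0), V = (1, 0), T = (0, 1), A = (-3, 3); any affine frame gives the same invariant.
1. Q lies on line CT with CQ:QT = 4:(-3) ⇒ Q = (0, 4)
2. U is the midpoint of AC ⇒ U = (-3/2, 3/2)
3. M lies on line UC with UM:MC = -1:3 ⇒ M = (-9/4, 9/4)
4. B is the intersection of line TV and line MQ ⇒ B = (-27/16, 43/16)
through C parallel to VU: direction (-5/2, 3/2); meets BT at E = (5/2, -3/2)
E = B + t·(T−B) with t = 67/27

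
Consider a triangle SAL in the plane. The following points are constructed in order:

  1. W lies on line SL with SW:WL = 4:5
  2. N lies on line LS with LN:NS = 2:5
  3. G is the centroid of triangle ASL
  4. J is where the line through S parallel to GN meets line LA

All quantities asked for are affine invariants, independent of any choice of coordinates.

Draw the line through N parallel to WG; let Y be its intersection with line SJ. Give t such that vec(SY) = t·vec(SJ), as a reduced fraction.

Set S = (0, 0), A = (1, 0), L = (0, 1); any affine frame gives the same invariant.
1. W lies on line SL with SW:WL = 4:5 ⇒ W = (0, 4/9)
2. N lies on line LS with LN:NS = 2:5 ⇒ N = (0, 5/7)
3. G is the centroid of triangle ASL ⇒ G = (1/3, 1/3)
4. J is where the line through S parallel to GN meets line LA ⇒ J = (-7, 8)
through N parallel to WG: direction (1/3, -1/9); meets SJ at Y = (-15/17, 120/119)
Y = S + t·(J−S) with t = 15/119

t = 15/119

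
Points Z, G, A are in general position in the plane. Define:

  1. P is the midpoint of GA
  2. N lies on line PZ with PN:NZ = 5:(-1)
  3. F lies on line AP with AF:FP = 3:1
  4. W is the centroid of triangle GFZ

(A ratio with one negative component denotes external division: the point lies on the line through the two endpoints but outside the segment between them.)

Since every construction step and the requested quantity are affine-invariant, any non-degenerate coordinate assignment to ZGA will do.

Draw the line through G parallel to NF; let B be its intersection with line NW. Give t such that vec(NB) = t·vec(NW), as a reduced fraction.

t = 75/26

Choose coordinates Z = (0, 0), G = (1, 0), A = (0, 1).
1. P is the midpoint of GA ⇒ P = (1/2, 1/2)
2. N lies on line PZ with PN:NZ = 5:(-1) ⇒ N = (-1/8, -1/8)
3. F lies on line AP with AF:FP = 3:1 ⇒ F = (3/8, 5/8)
4. W is the centroid of triangle GFZ ⇒ W = (11/24, 5/24)
through G parallel to NF: direction (1/2, 3/4); meets NW at B = (81/52, 87/104)
B = N + t·(W−N) with t = 75/26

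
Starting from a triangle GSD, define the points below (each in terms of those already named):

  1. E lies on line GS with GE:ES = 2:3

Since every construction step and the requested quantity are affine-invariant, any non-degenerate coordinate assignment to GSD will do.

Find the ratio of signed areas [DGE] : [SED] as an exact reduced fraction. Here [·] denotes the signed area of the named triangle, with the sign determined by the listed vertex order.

Assign G = (0, 0), S = (1, 0), D = (0, 1) — the answer is frame-independent, so this choice is without loss of generality.
1. E lies on line GS with GE:ES = 2:3 ⇒ E = (2/5, 0)
2·[DGE] = 2/5, 2·[SED] = -3/5
[DGE]:[SED] = 2/5:-3/5 = -2/3

[DGE]:[SED] = -2/3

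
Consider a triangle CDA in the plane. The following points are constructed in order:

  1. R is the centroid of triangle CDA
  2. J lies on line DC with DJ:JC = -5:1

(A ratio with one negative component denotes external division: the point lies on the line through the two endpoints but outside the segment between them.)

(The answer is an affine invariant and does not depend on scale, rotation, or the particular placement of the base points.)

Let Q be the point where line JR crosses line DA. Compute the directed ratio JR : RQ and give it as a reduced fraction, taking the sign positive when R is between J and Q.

Assign C = (0, 0), D = (1, 0), A = (0, 1) — the answer is frame-independent, so this choice is without loss of generality.
1. R is the centroid of triangle CDA ⇒ R = (1/3, 1/3)
2. J lies on line DC with DJ:JC = -5:1 ⇒ J = (-1/4, 0)
line JR meets DA at Q = (6/11, 5/11)
R = J + t·(Q−J) with t = 11/15, so JR:RQ = 11/15:4/15

JR:RQ = 11/4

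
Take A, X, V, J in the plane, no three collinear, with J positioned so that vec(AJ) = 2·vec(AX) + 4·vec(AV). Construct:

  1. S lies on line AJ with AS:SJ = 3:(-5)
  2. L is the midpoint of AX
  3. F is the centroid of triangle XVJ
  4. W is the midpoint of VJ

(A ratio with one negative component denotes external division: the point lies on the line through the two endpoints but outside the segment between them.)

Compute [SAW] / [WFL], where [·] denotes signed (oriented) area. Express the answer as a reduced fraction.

[SAW]:[WFL] = -18/5

Choose coordinates A = (0, 0), X = (1, 0), V = (0, 1), J = (2, 4).
1. S lies on line AJ with AS:SJ = 3:(-5) ⇒ S = (-3, -6)
2. L is the midpoint of AX ⇒ L = (1/2, 0)
3. F is the centroid of triangle XVJ ⇒ F = (1, 5/3)
4. W is the midpoint of VJ ⇒ W = (1, 5/2)
2·[SAW] = 3/2, 2·[WFL] = -5/12
[SAW]:[WFL] = 3/2:-5/12 = -18/5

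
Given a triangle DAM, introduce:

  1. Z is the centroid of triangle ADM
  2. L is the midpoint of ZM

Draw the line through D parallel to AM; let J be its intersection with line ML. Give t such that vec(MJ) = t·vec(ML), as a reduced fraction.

t = 6

Choose coordinates D = (0, 0), A = (1, 0), M = (0, 1).
1. Z is the centroid of triangle ADM ⇒ Z = (1/3, 1/3)
2. L is the midpoint of ZM ⇒ L = (1/6, 2/3)
through D parallel to AM: direction (-1, 1); meets ML at J = (1, -1)
J = M + t·(L−M) with t = 6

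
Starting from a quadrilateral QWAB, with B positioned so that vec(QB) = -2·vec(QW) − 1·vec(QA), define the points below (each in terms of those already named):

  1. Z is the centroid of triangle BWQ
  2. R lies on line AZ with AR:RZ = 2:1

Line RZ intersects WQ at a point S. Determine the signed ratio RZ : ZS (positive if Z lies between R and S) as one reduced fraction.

RZ:ZS = -4/3

Set Q = (0, 0), W = (1, 0), A = (0, 1), B = (-2, -1); any affine frame gives the same invariant.
1. Z is the centroid of triangle BWQ ⇒ Z = (-1/3, -1/3)
2. R lies on line AZ with AR:RZ = 2:1 ⇒ R = (-2/9, 1/9)
line RZ meets WQ at S = (-1/4, 0)
Z = R + t·(S−R) with t = 4, so RZ:ZS = 4:-3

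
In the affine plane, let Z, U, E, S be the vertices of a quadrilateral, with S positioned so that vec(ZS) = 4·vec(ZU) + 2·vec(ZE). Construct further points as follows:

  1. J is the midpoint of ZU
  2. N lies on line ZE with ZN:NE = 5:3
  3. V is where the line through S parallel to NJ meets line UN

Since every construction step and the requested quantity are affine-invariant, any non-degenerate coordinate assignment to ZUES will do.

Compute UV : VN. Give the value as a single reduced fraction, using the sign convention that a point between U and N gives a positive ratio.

Work in coordinates with Z = (0, 0), U = (1, 0), E = (0, 1), S = (4, 2).
1. J is the midpoint of ZU ⇒ J = (1/2, 0)
2. N lies on line ZE with ZN:NE = 5:3 ⇒ N = (0, 5/8)
3. V is where the line through S parallel to NJ meets line UN ⇒ V = (51/5, -23/4)
V = U + t·(N−U) with t = -46/5, so UV:VN = t:(1−t) = -46/5:51/5

UV:VN = -46/51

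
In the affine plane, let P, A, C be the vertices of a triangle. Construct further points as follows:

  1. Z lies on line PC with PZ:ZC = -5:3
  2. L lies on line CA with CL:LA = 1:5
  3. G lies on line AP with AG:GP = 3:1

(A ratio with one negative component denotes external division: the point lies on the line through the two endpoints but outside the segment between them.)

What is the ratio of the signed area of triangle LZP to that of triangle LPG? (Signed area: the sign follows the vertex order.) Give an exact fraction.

[LZP]:[LPG] = 2

Work in coordinates with P = (0, 0), A = (1, 0), C = (0, 1).
1. Z lies on line PC with PZ:ZC = -5:3 ⇒ Z = (0, 5/2)
2. L lies on line CA with CL:LA = 1:5 ⇒ L = (1/6, 5/6)
3. G lies on line AP with AG:GP = 3:1 ⇒ G = (1/4, 0)
2·[LZP] = 5/12, 2·[LPG] = 5/24
[LZP]:[LPG] = 5/12:5/24 = 2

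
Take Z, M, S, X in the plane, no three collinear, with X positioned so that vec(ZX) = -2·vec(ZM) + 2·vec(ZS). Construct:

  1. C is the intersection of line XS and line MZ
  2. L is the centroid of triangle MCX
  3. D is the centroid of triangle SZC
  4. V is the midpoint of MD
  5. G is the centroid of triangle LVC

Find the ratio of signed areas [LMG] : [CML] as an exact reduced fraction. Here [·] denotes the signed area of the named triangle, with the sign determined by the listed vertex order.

[LMG]:[CML] = -1/3

Choose coordinates Z = (0, 0), M = (1, 0), S = (0, 1), X = (-2, 2).
1. C is the intersection of line XS and line MZ ⇒ C = (2, 0)
2. L is the centroid of triangle MCX ⇒ L = (1/3, 2/3)
3. D is the centroid of triangle SZC ⇒ D = (2/3, 1/3)
4. V is the midpoint of MD ⇒ V = (5/6, 1/6)
5. G is the centroid of triangle LVC ⇒ G = (19/18, 5/18)
2·[LMG] = 2/9, 2·[CML] = -2/3
[LMG]:[CML] = 2/9:-2/3 = -1/3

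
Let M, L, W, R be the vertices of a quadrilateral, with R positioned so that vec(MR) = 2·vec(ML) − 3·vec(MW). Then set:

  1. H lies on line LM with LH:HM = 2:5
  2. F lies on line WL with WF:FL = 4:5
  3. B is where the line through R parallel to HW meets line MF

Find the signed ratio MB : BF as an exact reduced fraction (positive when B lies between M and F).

MB:BF = -9/62

Set M = (0, 0), L = (1, 0), W = (0, 1), R = (2, -3); any affine frame gives the same invariant.
1. H lies on line LM with LH:HM = 2:5 ⇒ H = (5/7, 0)
2. F lies on line WL with WF:FL = 4:5 ⇒ F = (4/9, 5/9)
3. B is where the line through R parallel to HW meets line MF ⇒ B = (-4/53, -5/53)
B = M + t·(F−M) with t = -9/53, so MB:BF = t:(1−t) = -9/53:62/53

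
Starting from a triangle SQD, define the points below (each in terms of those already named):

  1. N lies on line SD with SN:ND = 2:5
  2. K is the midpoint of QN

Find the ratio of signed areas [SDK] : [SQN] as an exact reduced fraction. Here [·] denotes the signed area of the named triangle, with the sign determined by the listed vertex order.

Set S = (0, 0), Q = (1, 0), D = (0, 1); any affine frame gives the same invariant.
1. N lies on line SD with SN:ND = 2:5 ⇒ N = (0, 2/7)
2. K is the midpoint of QN ⇒ K = (1/2, 1/7)
2·[SDK] = -1/2, 2·[SQN] = 2/7
[SDK]:[SQN] = -1/2:2/7 = -7/4

[SDK]:[SQN] = -7/4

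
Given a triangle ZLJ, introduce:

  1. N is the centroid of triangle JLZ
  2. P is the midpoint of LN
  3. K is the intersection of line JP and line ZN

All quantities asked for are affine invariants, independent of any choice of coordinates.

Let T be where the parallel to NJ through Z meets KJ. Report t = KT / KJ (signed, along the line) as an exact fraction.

t = 4

Work in coordinates with Z = (0, 0), L = (1, 0), J = (0, 1).
1. N is the centroid of triangle JLZ ⇒ N = (1/3, 1/3)
2. P is the midpoint of LN ⇒ P = (2/3, 1/6)
3. K is the intersection of line JP and line ZN ⇒ K = (4/9, 4/9)
through Z parallel to NJ: direction (-1/3, 2/3); meets KJ at T = (-4/3, 8/3)
T = K + t·(J−K) with t = 4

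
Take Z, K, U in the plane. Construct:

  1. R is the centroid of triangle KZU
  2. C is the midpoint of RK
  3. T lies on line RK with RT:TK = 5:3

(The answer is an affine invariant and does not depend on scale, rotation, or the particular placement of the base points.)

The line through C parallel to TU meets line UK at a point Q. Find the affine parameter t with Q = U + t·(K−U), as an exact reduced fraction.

t = -1/3

Choose coordinates Z = (0, 0), K = (1, 0), U = (0, 1).
1. R is the centroid of triangle KZU ⇒ R = (1/3, 1/3)
2. C is the midpoint of RK ⇒ C = (2/3, 1/6)
3. T lies on line RK with RT:TK = 5:3 ⇒ T = (3/4, 1/8)
through C parallel to TU: direction (-3/4, 7/8); meets UK at Q = (-1/3, 4/3)
Q = U + t·(K−U) with t = -1/3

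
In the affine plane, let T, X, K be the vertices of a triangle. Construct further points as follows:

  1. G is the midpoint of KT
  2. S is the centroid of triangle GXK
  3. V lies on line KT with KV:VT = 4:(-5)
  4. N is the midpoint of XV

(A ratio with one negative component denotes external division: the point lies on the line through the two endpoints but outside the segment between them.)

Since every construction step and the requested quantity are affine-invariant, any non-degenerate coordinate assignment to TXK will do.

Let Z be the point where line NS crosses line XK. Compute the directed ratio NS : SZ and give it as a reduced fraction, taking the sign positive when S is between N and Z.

NS:SZ = -13

Choose coordinates T = (0, 0), X = (1, 0), K = (0, 1).
1. G is the midpoint of KT ⇒ G = (0, 1/2)
2. S is the centroid of triangle GXK ⇒ S = (1/3, 1/2)
3. V lies on line KT with KV:VT = 4:(-5) ⇒ V = (0, 5)
4. N is the midpoint of XV ⇒ N = (1/2, 5/2)
line NS meets XK at Z = (9/26, 17/26)
S = N + t·(Z−N) with t = 13/12, so NS:SZ = 13/12:-1/12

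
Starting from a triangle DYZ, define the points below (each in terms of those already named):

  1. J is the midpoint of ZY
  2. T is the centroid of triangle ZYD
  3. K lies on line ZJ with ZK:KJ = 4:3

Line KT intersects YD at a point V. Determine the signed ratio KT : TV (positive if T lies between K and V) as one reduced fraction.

KT:TV = 8/7

Set D = (0, 0), Y = (1, 0), Z = (0, 1); any affine frame gives the same invariant.
1. J is the midpoint of ZY ⇒ J = (1/2, 1/2)
2. T is the centroid of triangle ZYD ⇒ T = (1/3, 1/3)
3. K lies on line ZJ with ZK:KJ = 4:3 ⇒ K = (2/7, 5/7)
line KT meets YD at V = (3/8, 0)
T = K + t·(V−K) with t = 8/15, so KT:TV = 8/15:7/15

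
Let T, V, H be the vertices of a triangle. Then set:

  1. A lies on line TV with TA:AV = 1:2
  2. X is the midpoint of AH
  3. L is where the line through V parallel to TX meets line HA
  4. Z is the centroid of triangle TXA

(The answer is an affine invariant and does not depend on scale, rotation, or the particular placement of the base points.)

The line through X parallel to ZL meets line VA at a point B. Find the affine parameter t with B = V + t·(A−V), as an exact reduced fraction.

Work in coordinates with T = (0, 0), V = (1, 0), H = (0, 1).
1. A lies on line TV with TA:AV = 1:2 ⇒ A = (1/3, 0)
2. X is the midpoint of AH ⇒ X = (1/6, 1/2)
3. L is where the line through V parallel to TX meets line HA ⇒ L = (2/3, -1)
4. Z is the centroid of triangle TXA ⇒ Z = (1/6, 1/6)
through X parallel to ZL: direction (1/2, -7/6); meets VA at B = (8/21, 0)
B = V + t·(A−V) with t = 13/14

t = 13/14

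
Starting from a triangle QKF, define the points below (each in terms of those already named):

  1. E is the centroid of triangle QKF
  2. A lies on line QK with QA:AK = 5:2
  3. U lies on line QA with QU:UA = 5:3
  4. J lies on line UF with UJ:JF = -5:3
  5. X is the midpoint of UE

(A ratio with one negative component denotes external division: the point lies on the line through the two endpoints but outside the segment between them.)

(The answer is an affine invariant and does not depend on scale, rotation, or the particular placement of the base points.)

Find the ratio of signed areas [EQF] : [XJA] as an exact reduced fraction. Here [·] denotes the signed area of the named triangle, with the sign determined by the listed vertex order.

Assign Q = (0, 0), K = (1, 0), F = (0, 1) — the answer is frame-independent, so this choice is without loss of generality.
1. E is the centroid of triangle QKF ⇒ E = (1/3, 1/3)
2. A lies on line QK with QA:AK = 5:2 ⇒ A = (5/7, 0)
3. U lies on line QA with QU:UA = 5:3 ⇒ U = (25/56, 0)
4. J lies on line UF with UJ:JF = -5:3 ⇒ J = (-75/112, 5/2)
5. X is the midpoint of UE ⇒ X = (131/336, 1/6)
2·[EQF] = -1/3, 2·[XJA] = -65/112
[EQF]:[XJA] = -1/3:-65/112 = 112/195

[EQF]:[XJA] = 112/195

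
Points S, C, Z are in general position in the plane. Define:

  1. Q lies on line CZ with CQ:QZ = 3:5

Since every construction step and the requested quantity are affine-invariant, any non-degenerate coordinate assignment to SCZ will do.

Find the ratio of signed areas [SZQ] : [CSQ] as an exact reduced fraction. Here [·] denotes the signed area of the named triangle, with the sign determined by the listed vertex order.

[SZQ]:[CSQ] = 5/3

Work in coordinates with S = (0, 0), C = (1, 0), Z = (0, 1).
1. Q lies on line CZ with CQ:QZ = 3:5 ⇒ Q = (5/8, 3/8)
2·[SZQ] = -5/8, 2·[CSQ] = -3/8
[SZQ]:[CSQ] = -5/8:-3/8 = 5/3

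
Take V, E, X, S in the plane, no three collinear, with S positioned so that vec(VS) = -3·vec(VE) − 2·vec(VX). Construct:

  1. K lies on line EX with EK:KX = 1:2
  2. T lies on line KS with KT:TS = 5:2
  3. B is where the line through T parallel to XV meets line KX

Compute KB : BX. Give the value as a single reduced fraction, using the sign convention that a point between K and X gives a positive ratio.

Work in coordinates with V = (0, 0), E = (1, 0), X = (0, 1), S = (-3, -2).
1. K lies on line EX with EK:KX = 1:2 ⇒ K = (2/3, 1/3)
2. T lies on line KS with KT:TS = 5:2 ⇒ T = (-41/21, -4/3)
3. B is where the line through T parallel to XV meets line KX ⇒ B = (-41/21, 62/21)
B = K + t·(X−K) with t = 55/14, so KB:BX = t:(1−t) = 55/14:-41/14

KB:BX = -55/41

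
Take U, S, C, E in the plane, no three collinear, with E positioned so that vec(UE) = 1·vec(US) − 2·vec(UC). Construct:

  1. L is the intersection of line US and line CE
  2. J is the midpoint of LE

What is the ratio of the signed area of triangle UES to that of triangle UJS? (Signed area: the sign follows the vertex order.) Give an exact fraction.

[UES]:[UJS] = 2

Set U = (0, 0), S = (1, 0), C = (0, 1), E = (1, -2); any affine frame gives the same invariant.
1. L is the intersection of line US and line CE ⇒ L = (1/3, 0)
2. J is the midpoint of LE ⇒ J = (2/3, -1)
2·[UES] = 2, 2·[UJS] = 1
[UES]:[UJS] = 2:1 = 2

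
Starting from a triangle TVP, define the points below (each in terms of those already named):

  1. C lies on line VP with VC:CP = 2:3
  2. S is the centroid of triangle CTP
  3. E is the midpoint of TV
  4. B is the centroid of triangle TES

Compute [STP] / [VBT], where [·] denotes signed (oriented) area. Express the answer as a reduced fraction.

Set T = (0, 0), V = (1, 0), P = (0, 1); any affine frame gives the same invariant.
1. C lies on line VP with VC:CP = 2:3 ⇒ C = (3/5, 2/5)
2. S is the centroid of triangle CTP ⇒ S = (1/5, 7/15)
3. E is the midpoint of TV ⇒ E = (1/2, 0)
4. B is the centroid of triangle TES ⇒ B = (7/30, 7/45)
2·[STP] = -1/5, 2·[VBT] = 7/45
[STP]:[VBT] = -1/5:7/45 = -9/7

[STP]:[VBT] = -9/7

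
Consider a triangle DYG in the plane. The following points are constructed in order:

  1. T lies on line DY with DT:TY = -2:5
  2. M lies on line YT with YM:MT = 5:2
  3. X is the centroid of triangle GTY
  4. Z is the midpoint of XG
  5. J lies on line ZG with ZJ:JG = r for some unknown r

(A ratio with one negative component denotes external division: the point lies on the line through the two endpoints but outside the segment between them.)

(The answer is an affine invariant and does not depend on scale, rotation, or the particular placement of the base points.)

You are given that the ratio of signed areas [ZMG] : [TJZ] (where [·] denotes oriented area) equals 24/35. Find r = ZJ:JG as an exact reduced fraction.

r = 5/3

Work in coordinates with D = (0, 0), Y = (1, 0), G = (0, 1).
1. T lies on line DY with DT:TY = -2:5 ⇒ T = (-2/3, 0)
2. M lies on line YT with YM:MT = 5:2 ⇒ M = (-4/21, 0)
3. X is the centroid of triangle GTY ⇒ X = (1/9, 1/3)
4. Z is the midpoint of XG ⇒ Z = (1/18, 2/3)
5. With ZJ:JG = r, write λ = r/(r+1) so J = Z + λ·(G−Z); J is affine-linear in λ
Every point depending on J is an affine combination of J and λ-independent points, so each such coordinate is linear in λ; the λ² term in each signed area is a multiple of (G−Z)×(G−Z) = 0, so 2·[ZMG] and 2·[TJZ] are each linear in λ. Evaluating at λ=0 and λ=1:
  2·[ZMG] = -5/42,   2·[TJZ] = -5/18·λ
So [ZMG]:[TJZ] = (-5/42) / (-5/18·λ). Setting this equal to 24/35:
  -5/42 = 24/35·(-5/18·λ)  ⇒  λ = 5/8
Then r = λ/(1−λ) = (5/8)/(3/8) = 5/3. Check: with r = 5/3, J = (1/48, 7/8) and [ZMG]:[TJZ] = 24/35 as required.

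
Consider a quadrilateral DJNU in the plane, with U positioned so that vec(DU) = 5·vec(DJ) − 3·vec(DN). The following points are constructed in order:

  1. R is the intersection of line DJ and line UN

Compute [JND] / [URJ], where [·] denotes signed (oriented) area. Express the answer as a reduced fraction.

Set D = (0, 0), J = (1, 0), N = (0, 1), U = (5, -3); any affine frame gives the same invariant.
1. R is the intersection of line DJ and line UN ⇒ R = (5/4, 0)
2·[JND] = 1, 2·[URJ] = 3/4
[JND]:[URJ] = 1:3/4 = 4/3

[JND]:[URJ] = 4/3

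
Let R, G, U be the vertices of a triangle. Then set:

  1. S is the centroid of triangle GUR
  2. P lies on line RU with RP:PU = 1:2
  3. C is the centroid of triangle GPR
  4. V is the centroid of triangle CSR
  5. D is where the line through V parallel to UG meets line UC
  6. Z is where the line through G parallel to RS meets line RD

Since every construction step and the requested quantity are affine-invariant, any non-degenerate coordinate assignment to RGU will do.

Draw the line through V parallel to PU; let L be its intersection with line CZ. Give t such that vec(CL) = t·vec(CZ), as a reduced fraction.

Work in coordinates with R = (0, 0), G = (1, 0), U = (0, 1).
1. S is the centroid of triangle GUR ⇒ S = (1/3, 1/3)
2. P lies on line RU with RP:PU = 1:2 ⇒ P = (0, 1/3)
3. C is the centroid of triangle GPR ⇒ C = (1/3, 1/9)
4. V is the centroid of triangle CSR ⇒ V = (2/9, 4/27)
5. D is where the line through V parallel to UG meets line UC ⇒ D = (17/45, -1/135)
6. Z is where the line through G parallel to RS meets line RD ⇒ Z = (51/52, -1/52)
through V parallel to PU: direction (0, 2/3); meets CZ at L = (2/9, 364/2727)
L = C + t·(Z−C) with t = -52/303

t = -52/303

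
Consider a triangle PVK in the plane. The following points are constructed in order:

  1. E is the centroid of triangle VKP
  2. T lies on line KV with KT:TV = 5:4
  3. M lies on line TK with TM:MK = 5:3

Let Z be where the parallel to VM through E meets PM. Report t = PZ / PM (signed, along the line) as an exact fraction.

t = 2/3

Assign P = (0, 0), V = (1, 0), K = (0, 1) — the answer is frame-independent, so this choice is without loss of generality.
1. E is the centroid of triangle VKP ⇒ E = (1/3, 1/3)
2. T lies on line KV with KT:TV = 5:4 ⇒ T = (5/9, 4/9)
3. M lies on line TK with TM:MK = 5:3 ⇒ M = (5/24, 19/24)
through E parallel to VM: direction (-19/24, 19/24); meets PM at Z = (5/36, 19/36)
Z = P + t·(M−P) with t = 2/3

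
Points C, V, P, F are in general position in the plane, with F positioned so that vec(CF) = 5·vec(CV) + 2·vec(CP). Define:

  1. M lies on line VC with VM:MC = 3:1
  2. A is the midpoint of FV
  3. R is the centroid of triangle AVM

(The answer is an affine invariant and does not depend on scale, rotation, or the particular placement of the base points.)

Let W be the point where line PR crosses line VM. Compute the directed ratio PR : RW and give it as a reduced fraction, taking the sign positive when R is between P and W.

PR:RW = 2

Assign C = (0, 0), V = (1, 0), P = (0, 1), F = (5, 2) — the answer is frame-independent, so this choice is without loss of generality.
1. M lies on line VC with VM:MC = 3:1 ⇒ M = (1/4, 0)
2. A is the midpoint of FV ⇒ A = (3, 1)
3. R is the centroid of triangle AVM ⇒ R = (17/12, 1/3)
line PR meets VM at W = (17/8, 0)
R = P + t·(W−P) with t = 2/3, so PR:RW = 2/3:1/3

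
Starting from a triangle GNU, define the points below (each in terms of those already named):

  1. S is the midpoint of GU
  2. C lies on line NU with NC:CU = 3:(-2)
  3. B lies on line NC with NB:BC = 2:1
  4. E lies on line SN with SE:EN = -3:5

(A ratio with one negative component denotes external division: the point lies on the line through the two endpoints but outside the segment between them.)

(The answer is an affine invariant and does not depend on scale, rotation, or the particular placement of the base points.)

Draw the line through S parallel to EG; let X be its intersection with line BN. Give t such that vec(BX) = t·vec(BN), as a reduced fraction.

Assign G = (0, 0), N = (1, 0), U = (0, 1) — the answer is frame-independent, so this choice is without loss of generality.
1. S is the midpoint of GU ⇒ S = (0, 1/2)
2. C lies on line NU with NC:CU = 3:(-2) ⇒ C = (-2, 3)
3. B lies on line NC with NB:BC = 2:1 ⇒ B = (-1, 2)
4. E lies on line SN with SE:EN = -3:5 ⇒ E = (-3/2, 5/4)
through S parallel to EG: direction (3/2, -5/4); meets BN at X = (3, -2)
X = B + t·(N−B) with t = 2

t = 2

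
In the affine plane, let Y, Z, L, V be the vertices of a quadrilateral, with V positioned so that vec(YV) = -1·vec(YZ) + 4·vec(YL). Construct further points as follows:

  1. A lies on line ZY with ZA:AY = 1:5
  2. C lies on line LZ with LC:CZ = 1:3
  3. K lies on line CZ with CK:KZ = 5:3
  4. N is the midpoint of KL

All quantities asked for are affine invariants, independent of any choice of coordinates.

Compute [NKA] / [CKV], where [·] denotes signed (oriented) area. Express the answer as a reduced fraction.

Assign Y = (0, 0), Z = (1, 0), L = (0, 1), V = (-1, 4) — the answer is frame-independent, so this choice is without loss of generality.
1. A lies on line ZY with ZA:AY = 1:5 ⇒ A = (5/6, 0)
2. C lies on line LZ with LC:CZ = 1:3 ⇒ C = (1/4, 3/4)
3. K lies on line CZ with CK:KZ = 5:3 ⇒ K = (23/32, 9/32)
4. N is the midpoint of KL ⇒ N = (23/64, 41/64)
2·[NKA] = -23/384, 2·[CKV] = 15/16
[NKA]:[CKV] = -23/384:15/16 = -23/360

[NKA]:[CKV] = -23/360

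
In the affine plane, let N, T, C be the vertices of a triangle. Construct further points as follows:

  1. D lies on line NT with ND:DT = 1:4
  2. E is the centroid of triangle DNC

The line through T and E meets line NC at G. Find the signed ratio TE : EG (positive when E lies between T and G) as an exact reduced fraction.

TE:EG = 14

Work in coordinates with N = (0, 0), T = (1, 0), C = (0, 1).
1. D lies on line NT with ND:DT = 1:4 ⇒ D = (1/5, 0)
2. E is the centroid of triangle DNC ⇒ E = (1/15, 1/3)
line TE meets NC at G = (0, 5/14)
E = T + t·(G−T) with t = 14/15, so TE:EG = 14/15:1/15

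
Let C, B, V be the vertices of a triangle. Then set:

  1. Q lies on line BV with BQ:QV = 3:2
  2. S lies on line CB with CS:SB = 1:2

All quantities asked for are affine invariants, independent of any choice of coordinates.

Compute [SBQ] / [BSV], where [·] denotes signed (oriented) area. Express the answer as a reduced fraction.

[SBQ]:[BSV] = -3/5

Choose coordinates C = (0, 0), B = (1, 0), V = (0, 1).
1. Q lies on line BV with BQ:QV = 3:2 ⇒ Q = (2/5, 3/5)
2. S lies on line CB with CS:SB = 1:2 ⇒ S = (1/3, 0)
2·[SBQ] = 2/5, 2·[BSV] = -2/3
[SBQ]:[BSV] = 2/5:-2/3 = -3/5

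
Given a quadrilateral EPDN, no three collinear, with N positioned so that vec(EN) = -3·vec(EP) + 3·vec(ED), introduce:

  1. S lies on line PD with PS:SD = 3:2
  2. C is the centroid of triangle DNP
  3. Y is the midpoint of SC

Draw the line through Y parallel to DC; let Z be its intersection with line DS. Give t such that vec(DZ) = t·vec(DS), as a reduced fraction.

t = 1/2

Work in coordinates with E = (0, 0), P = (1, 0), D = (0, 1), N = (-3, 3).
1. S lies on line PD with PS:SD = 3:2 ⇒ S = (2/5, 3/5)
2. C is the centroid of triangle DNP ⇒ C = (-2/3, 4/3)
3. Y is the midpoint of SC ⇒ Y = (-2/15, 29/30)
through Y parallel to DC: direction (-2/3, 1/3); meets DS at Z = (1/5, 4/5)
Z = D + t·(S−D) with t = 1/2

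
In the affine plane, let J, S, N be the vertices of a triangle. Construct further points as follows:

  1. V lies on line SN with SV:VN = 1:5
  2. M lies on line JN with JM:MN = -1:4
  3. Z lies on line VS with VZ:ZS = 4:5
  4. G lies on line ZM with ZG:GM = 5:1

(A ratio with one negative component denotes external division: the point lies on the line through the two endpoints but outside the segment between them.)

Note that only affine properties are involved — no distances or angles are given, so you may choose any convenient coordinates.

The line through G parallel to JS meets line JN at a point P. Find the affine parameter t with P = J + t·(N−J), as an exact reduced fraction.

Set J = (0, 0), S = (1, 0), N = (0, 1); any affine frame gives the same invariant.
1. V lies on line SN with SV:VN = 1:5 ⇒ V = (5/6, 1/6)
2. M lies on line JN with JM:MN = -1:4 ⇒ M = (0, -1/3)
3. Z lies on line VS with VZ:ZS = 4:5 ⇒ Z = (49/54, 5/54)
4. G lies on line ZM with ZG:GM = 5:1 ⇒ G = (49/324, -85/324)
through G parallel to JS: direction (1, 0); meets JN at P = (0, -85/324)
P = J + t·(N−J) with t = -85/324

t = -85/324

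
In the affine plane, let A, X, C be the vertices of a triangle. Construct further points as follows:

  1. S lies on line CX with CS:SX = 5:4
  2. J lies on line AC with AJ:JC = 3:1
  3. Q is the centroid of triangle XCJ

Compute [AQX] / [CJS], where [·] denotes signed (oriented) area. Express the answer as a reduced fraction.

Work in coordinates with A = (0, 0), X = (1, 0), C = (0, 1).
1. S lies on line CX with CS:SX = 5:4 ⇒ S = (5/9, 4/9)
2. J lies on line AC with AJ:JC = 3:1 ⇒ J = (0, 3/4)
3. Q is the centroid of triangle XCJ ⇒ Q = (1/3, 7/12)
2·[AQX] = -7/12, 2·[CJS] = 5/36
[AQX]:[CJS] = -7/12:5/36 = -21/5

[AQX]:[CJS] = -21/5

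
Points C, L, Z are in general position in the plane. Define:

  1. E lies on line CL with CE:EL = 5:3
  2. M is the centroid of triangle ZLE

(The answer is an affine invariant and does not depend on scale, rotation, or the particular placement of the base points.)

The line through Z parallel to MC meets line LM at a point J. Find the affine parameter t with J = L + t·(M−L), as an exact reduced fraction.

t = 21/8

Set C = (0, 0), L = (1, 0), Z = (0, 1); any affine frame gives the same invariant.
1. E lies on line CL with CE:EL = 5:3 ⇒ E = (5/8, 0)
2. M is the centroid of triangle ZLE ⇒ M = (13/24, 1/3)
through Z parallel to MC: direction (-13/24, -1/3); meets LM at J = (-13/64, 7/8)
J = L + t·(M−L) with t = 21/8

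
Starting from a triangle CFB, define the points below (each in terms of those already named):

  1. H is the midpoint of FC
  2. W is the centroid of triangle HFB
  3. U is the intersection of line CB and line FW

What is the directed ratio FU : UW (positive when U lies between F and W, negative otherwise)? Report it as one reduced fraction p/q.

Set C = (0, 0), F = (1, 0), B = (0, 1); any affine frame gives the same invariant.
1. H is the midpoint of FC ⇒ H = (1/2, 0)
2. W is the centroid of triangle HFB ⇒ W = (1/2, 1/3)
3. U is the intersection of line CB and line FW ⇒ U = (0, 2/3)
U = F + t·(W−F) with t = 2, so FU:UW = t:(1−t) = 2:-1

FU:UW = -2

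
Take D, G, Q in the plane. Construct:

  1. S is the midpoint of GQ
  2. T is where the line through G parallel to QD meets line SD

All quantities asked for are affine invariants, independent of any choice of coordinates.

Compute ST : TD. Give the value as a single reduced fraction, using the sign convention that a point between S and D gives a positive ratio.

ST:TD = -1/2

Assign D = (0, 0), G = (1, 0), Q = (0, 1) — the answer is frame-independent, so this choice is without loss of generality.
1. S is the midpoint of GQ ⇒ S = (1/2, 1/2)
2. T is where the line through G parallel to QD meets line SD ⇒ T = (1, 1)
T = S + t·(D−S) with t = -1, so ST:TD = t:(1−t) = -1:2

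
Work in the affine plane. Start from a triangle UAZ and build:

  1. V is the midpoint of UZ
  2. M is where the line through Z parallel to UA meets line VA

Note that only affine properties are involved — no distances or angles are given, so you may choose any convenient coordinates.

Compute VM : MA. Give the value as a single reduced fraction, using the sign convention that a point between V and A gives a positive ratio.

Choose coordinates U = (0, 0), A = (1, 0), Z = (0, 1).
1. V is the midpoint of UZ ⇒ V = (0, 1/2)
2. M is where the line through Z parallel to UA meets line VA ⇒ M = (-1, 1)
M = V + t·(A−V) with t = -1, so VM:MA = t:(1−t) = -1:2

VM:MA = -1/2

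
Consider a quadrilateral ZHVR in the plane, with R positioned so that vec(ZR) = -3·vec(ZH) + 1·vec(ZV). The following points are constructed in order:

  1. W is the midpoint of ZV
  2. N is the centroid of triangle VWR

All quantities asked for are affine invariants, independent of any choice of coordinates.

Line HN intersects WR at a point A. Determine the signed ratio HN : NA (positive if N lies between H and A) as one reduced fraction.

Assign Z = (0, 0), H = (1, 0), V = (0, 1), R = (-3, 1) — the answer is frame-independent, so this choice is without loss of generality.
1. W is the midpoint of ZV ⇒ W = (0, 1/2)
2. N is the centroid of triangle VWR ⇒ N = (-1, 5/6)
line HN meets WR at A = (-1/3, 5/9)
N = H + t·(A−H) with t = 3/2, so HN:NA = 3/2:-1/2

HN:NA = -3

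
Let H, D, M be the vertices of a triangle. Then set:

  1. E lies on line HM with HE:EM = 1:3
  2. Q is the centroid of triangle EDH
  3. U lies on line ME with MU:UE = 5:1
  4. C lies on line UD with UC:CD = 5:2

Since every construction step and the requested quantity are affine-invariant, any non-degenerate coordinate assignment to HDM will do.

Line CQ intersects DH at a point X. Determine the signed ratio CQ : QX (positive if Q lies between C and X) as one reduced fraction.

Set H = (0, 0), D = (1, 0), M = (0, 1); any affine frame gives the same invariant.
1. E lies on line HM with HE:EM = 1:3 ⇒ E = (0, 1/4)
2. Q is the centroid of triangle EDH ⇒ Q = (1/3, 1/12)
3. U lies on line ME with MU:UE = 5:1 ⇒ U = (0, 3/8)
4. C lies on line UD with UC:CD = 5:2 ⇒ C = (5/7, 3/28)
line CQ meets DH at X = (-1, 0)
Q = C + t·(X−C) with t = 2/9, so CQ:QX = 2/9:7/9

CQ:QX = 2/7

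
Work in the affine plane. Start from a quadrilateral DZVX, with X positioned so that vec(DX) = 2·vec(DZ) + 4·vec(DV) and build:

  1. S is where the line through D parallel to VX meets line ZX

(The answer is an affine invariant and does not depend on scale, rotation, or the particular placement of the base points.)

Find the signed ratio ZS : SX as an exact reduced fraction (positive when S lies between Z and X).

ZS:SX = 3/2

Choose coordinates D = (0, 0), Z = (1, 0), V = (0, 1), X = (2, 4).
1. S is where the line through D parallel to VX meets line ZX ⇒ S = (8/5, 12/5)
S = Z + t·(X−Z) with t = 3/5, so ZS:SX = t:(1−t) = 3/5:2/5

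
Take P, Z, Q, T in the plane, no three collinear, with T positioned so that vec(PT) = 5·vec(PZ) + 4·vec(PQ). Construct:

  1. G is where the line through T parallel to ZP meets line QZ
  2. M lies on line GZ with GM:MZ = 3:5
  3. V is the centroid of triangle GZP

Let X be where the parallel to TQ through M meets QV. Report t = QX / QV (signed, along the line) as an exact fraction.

t = 36/11

Assign P = (0, 0), Z = (1, 0), Q = (0, 1), T = (5, 4) — the answer is frame-independent, so this choice is without loss of generality.
1. G is where the line through T parallel to ZP meets line QZ ⇒ G = (-3, 4)
2. M lies on line GZ with GM:MZ = 3:5 ⇒ M = (-3/2, 5/2)
3. V is the centroid of triangle GZP ⇒ V = (-2/3, 4/3)
through M parallel to TQ: direction (-5, -3); meets QV at X = (-24/11, 23/11)
X = Q + t·(V−Q) with t = 36/11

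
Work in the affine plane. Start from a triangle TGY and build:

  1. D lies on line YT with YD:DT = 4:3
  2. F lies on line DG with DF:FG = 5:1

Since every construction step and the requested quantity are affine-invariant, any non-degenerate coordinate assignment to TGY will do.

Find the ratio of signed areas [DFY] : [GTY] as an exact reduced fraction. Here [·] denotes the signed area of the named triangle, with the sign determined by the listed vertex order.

[DFY]:[GTY] = -10/21

Assign T = (0, 0), G = (1, 0), Y = (0, 1) — the answer is frame-independent, so this choice is without loss of generality.
1. D lies on line YT with YD:DT = 4:3 ⇒ D = (0, 3/7)
2. F lies on line DG with DF:FG = 5:1 ⇒ F = (5/6, 1/14)
2·[DFY] = 10/21, 2·[GTY] = -1
[DFY]:[GTY] = 10/21:-1 = -10/21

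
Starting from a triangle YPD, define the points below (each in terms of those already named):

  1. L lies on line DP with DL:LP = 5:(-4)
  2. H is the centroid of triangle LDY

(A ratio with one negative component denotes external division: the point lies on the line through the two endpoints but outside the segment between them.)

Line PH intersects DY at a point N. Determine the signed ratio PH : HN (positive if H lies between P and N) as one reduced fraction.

Choose coordinates Y = (0, 0), P = (1, 0), D = (0, 1).
1. L lies on line DP with DL:LP = 5:(-4) ⇒ L = (5, -4)
2. H is the centroid of triangle LDY ⇒ H = (5/3, -1)
line PH meets DY at N = (0, 3/2)
H = P + t·(N−P) with t = -2/3, so PH:HN = -2/3:5/3

PH:HN = -2/5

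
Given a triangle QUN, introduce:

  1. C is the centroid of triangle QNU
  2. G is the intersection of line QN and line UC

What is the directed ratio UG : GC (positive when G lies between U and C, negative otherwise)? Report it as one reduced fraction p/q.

Set Q = (0, 0), U = (1, 0), N = (0, 1); any affine frame gives the same invariant.
1. C is the centroid of triangle QNU ⇒ C = (1/3, 1/3)
2. G is the intersection of line QN and line UC ⇒ G = (0, 1/2)
G = U + t·(C−U) with t = 3/2, so UG:GC = t:(1−t) = 3/2:-1/2

UG:GC = -3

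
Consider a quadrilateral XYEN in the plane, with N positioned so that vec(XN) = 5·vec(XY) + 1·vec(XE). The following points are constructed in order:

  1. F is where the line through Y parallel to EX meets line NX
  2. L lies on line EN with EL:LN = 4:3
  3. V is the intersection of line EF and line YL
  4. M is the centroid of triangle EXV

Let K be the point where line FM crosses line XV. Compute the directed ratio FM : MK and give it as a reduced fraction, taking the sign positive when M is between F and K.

FM:MK = -61/100

Assign X = (0, 0), Y = (1, 0), E = (0, 1), N = (5, 1) — the answer is frame-independent, so this choice is without loss of generality.
1. F is where the line through Y parallel to EX meets line NX ⇒ F = (1, 1/5)
2. L lies on line EN with EL:LN = 4:3 ⇒ L = (20/7, 1)
3. V is the intersection of line EF and line YL ⇒ V = (100/87, 7/87)
4. M is the centroid of triangle EXV ⇒ M = (100/261, 94/261)
line FM meets XV at K = (7400/5307, 518/5307)
M = F + t·(K−F) with t = -61/39, so FM:MK = -61/39:100/39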